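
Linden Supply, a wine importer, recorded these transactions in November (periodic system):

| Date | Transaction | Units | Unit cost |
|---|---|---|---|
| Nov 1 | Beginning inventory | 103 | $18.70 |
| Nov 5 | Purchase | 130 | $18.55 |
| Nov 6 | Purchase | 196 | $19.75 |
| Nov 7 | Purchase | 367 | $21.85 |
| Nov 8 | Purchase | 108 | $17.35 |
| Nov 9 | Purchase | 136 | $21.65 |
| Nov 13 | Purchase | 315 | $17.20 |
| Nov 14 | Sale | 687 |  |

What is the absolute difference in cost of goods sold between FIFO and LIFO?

FIFO COGS: 103 @ $18.70 + 130 @ $18.55 + 196 @ $19.75 + 258 @ $21.85 = $13,845.90
LIFO COGS: 315 @ $17.20 + 136 @ $21.65 + 108 @ $17.35 + 128 @ $21.85 = $13,033.00
Difference = |$13,845.90 − $13,033.00| = $812.90

$812.90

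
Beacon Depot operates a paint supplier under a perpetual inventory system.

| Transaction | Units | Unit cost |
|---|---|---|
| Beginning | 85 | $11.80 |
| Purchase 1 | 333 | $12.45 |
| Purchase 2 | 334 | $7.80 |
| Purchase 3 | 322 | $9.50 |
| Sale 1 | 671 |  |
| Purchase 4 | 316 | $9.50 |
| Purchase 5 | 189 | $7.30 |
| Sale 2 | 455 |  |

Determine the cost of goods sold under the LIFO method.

COGS = $9,757.65

Sale 1 (671) [LIFO — newest first]: 322 @ $9.50 + 334 @ $7.80 + 15 @ $12.45 = $5,850.95
Sale 2 (455) [LIFO — newest first]: 189 @ $7.30 + 266 @ $9.50 = $3,906.70
Total COGS = $5,850.95 + $3,906.70 = $9,757.65
Ending inventory: 85 @ $11.80 + 318 @ $12.45 + 50 @ $9.50 = $5,437.10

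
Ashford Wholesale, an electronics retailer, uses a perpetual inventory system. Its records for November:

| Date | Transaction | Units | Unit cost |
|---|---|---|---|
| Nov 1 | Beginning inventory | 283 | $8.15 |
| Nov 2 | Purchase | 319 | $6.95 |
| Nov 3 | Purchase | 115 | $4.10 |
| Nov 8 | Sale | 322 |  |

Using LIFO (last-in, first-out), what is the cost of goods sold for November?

Nov 8, 322 sold [LIFO — newest first]: 115 @ $4.10 + 207 @ $6.95 = $1,910.15
Ending inventory: 283 @ $8.15 + 112 @ $6.95 = $3,084.85

COGS = $1,910.15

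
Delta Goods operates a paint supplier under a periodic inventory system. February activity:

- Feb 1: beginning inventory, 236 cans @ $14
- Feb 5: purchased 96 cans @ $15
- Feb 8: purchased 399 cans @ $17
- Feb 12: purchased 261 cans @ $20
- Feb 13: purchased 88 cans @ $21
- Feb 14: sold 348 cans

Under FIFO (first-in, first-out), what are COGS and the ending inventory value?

Feb 14, 348 sold [FIFO — oldest first]: 236 @ $14 + 96 @ $15 + 16 @ $17 = $5,016
Ending inventory: 383 @ $17 + 261 @ $20 + 88 @ $21 = $13,579

COGS = $5,016; ending inventory = $13,579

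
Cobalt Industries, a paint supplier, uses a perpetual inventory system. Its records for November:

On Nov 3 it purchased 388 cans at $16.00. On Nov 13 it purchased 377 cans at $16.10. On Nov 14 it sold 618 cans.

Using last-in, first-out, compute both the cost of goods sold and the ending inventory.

Nov 14, 618 sold [LIFO — newest first]: 377 @ $16.10 + 241 @ $16.00 = $9,925.70
Ending inventory: 147 @ $16.00 = $2,352.00

COGS = $9,925.70; ending inventory = $2,352.00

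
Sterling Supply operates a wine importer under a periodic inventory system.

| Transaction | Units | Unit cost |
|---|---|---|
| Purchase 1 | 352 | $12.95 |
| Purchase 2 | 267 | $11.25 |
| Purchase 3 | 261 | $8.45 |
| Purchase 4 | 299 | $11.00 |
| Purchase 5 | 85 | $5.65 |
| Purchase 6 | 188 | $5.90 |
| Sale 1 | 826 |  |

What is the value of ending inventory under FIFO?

Sale 1 (826) [FIFO — oldest first]: 352 @ $12.95 + 267 @ $11.25 + 207 @ $8.45 = $9,311.30
Ending inventory: 54 @ $8.45 + 299 @ $11.00 + 85 @ $5.65 + 188 @ $5.90 = $5,334.75

Ending inventory = $5,334.75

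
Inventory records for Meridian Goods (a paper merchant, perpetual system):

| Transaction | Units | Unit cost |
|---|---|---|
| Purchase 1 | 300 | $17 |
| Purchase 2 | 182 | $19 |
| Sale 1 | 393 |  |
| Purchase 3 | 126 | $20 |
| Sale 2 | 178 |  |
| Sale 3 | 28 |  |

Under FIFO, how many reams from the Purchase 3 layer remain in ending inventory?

Sale 1 (393) [FIFO — oldest first]: 300 @ $17 + 93 @ $19 = $6,867
Sale 2 (178) [FIFO — oldest first]: 89 @ $19 + 89 @ $20 = $3,471
Sale 3 (28) [FIFO — oldest first]: 28 @ $20 = $560
Total COGS = $6,867 + $3,471 + $560 = $10,898
Ending inventory: 9 @ $20 = $180
Check: goods available $11,078 = COGS $10,898 + ending $180

9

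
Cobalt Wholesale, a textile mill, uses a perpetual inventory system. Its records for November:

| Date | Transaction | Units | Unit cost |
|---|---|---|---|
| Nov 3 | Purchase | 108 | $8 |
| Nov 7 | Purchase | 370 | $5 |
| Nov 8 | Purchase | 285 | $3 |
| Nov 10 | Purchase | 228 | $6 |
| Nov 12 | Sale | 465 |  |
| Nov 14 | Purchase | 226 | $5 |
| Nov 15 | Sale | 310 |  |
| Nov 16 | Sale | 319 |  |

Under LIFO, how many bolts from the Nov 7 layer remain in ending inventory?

15

Nov 12, 465 sold [LIFO — newest first]: 228 @ $6 + 237 @ $3 = $2,079
Nov 15, 310 sold [LIFO — newest first]: 226 @ $5 + 48 @ $3 + 36 @ $5 = $1,454
Nov 16, 319 sold [LIFO — newest first]: 319 @ $5 = $1,595
Total COGS = $2,079 + $1,454 + $1,595 = $5,128
Ending inventory: 108 @ $8 + 15 @ $5 = $939
Check: goods available $6,067 = COGS $5,128 + ending $939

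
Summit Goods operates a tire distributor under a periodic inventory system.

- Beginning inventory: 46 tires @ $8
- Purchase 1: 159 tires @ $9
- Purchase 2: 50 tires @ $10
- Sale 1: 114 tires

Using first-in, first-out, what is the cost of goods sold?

COGS = $980

Sale 1 (114) [FIFO — oldest first]: 46 @ $8 + 68 @ $9 = $980
Ending inventory: 91 @ $9 + 50 @ $10 = $1,319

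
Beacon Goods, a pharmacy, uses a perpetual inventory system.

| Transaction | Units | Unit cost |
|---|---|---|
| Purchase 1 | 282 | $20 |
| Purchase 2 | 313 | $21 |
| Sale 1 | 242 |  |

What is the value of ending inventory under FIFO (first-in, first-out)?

Sale 1 (242) [FIFO — oldest first]: 242 @ $20 = $4,840
Ending inventory: 40 @ $20 + 313 @ $21 = $7,373

Ending inventory = $7,373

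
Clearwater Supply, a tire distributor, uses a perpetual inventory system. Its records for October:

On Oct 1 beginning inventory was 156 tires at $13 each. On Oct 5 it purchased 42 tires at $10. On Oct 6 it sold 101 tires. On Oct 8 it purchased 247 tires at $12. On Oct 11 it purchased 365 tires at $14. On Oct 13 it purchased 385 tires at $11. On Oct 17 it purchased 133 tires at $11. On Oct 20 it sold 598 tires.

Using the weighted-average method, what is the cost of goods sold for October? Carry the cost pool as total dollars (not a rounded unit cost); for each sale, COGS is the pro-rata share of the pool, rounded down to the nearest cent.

After Oct 1: 156 on hand, pool $2,028.00 (≈ $13.0000 each)
After Oct 5: 198 on hand, pool $2,448.00 (≈ $12.3636 each)
Oct 6, sell 101: 101/198 × $2,448.00 → $1,248.72
After Oct 8: 344 on hand, pool $4,163.28 (≈ $12.1026 each)
After Oct 11: 709 on hand, pool $9,273.28 (≈ $13.0794 each)
After Oct 13: 1094 on hand, pool $13,508.28 (≈ $12.3476 each)
After Oct 17: 1227 on hand, pool $14,971.28 (≈ $12.2015 each)
Oct 20, sell 598: 598/1227 × $14,971.28 → $7,296.51
Total COGS = $1,248.72 + $7,296.51 = $8,545.23
Ending inventory (cost pool remaining) = $7,674.77

COGS = $8,545.23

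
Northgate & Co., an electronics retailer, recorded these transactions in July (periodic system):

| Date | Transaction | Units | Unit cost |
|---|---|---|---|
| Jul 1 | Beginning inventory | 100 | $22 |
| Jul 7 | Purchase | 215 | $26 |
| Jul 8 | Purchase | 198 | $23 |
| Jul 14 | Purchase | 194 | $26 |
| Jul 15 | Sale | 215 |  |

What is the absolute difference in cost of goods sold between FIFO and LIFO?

$337

FIFO COGS: 100 @ $22 + 115 @ $26 = $5,190
LIFO COGS: 194 @ $26 + 21 @ $23 = $5,527
Difference = |$5,190 − $5,527| = $337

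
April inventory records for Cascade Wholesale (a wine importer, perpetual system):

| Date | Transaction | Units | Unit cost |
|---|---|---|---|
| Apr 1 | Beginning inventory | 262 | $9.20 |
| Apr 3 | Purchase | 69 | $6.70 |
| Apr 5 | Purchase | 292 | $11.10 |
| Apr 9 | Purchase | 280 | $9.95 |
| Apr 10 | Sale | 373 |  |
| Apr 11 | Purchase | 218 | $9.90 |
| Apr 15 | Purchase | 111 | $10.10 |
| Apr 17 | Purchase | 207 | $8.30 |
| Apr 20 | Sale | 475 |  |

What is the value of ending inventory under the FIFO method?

Apr 10, 373 sold [FIFO — oldest first]: 262 @ $9.20 + 69 @ $6.70 + 42 @ $11.10 = $3,338.90
Apr 20, 475 sold [FIFO — oldest first]: 250 @ $11.10 + 225 @ $9.95 = $5,013.75
Total COGS = $3,338.90 + $5,013.75 = $8,352.65
Ending inventory: 55 @ $9.95 + 218 @ $9.90 + 111 @ $10.10 + 207 @ $8.30 = $5,544.65
Check: goods available $13,897.30 = COGS $8,352.65 + ending $5,544.65

Ending inventory = $5,544.65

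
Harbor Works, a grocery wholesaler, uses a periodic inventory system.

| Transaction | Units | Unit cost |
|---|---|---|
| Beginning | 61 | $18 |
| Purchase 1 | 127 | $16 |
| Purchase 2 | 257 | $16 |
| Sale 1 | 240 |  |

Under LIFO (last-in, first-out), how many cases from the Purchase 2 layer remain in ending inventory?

17

Sale 1 (240) [LIFO — newest first]: 240 @ $16 = $3,840
Ending inventory: 61 @ $18 + 127 @ $16 + 17 @ $16 = $3,402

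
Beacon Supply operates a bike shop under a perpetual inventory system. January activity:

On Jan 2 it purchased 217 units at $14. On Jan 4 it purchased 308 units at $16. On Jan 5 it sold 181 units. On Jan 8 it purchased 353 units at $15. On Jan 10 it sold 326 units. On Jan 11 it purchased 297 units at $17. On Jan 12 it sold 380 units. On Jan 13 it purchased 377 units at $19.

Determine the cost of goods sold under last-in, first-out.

COGS = $14,136

Jan 5, 181 sold [LIFO — newest first]: 181 @ $16 = $2,896
Jan 10, 326 sold [LIFO — newest first]: 326 @ $15 = $4,890
Jan 12, 380 sold [LIFO — newest first]: 297 @ $17 + 27 @ $15 + 56 @ $16 = $6,350
Total COGS = $2,896 + $4,890 + $6,350 = $14,136
Ending inventory: 217 @ $14 + 71 @ $16 + 377 @ $19 = $11,337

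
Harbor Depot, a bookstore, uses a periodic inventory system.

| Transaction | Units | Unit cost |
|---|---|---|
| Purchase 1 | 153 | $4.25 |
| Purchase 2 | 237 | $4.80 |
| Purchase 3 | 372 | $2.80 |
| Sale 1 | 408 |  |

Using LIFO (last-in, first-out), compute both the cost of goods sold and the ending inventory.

Sale 1 (408) [LIFO — newest first]: 372 @ $2.80 + 36 @ $4.80 = $1,214.40
Ending inventory: 153 @ $4.25 + 201 @ $4.80 = $1,615.05

COGS = $1,214.40; ending inventory = $1,615.05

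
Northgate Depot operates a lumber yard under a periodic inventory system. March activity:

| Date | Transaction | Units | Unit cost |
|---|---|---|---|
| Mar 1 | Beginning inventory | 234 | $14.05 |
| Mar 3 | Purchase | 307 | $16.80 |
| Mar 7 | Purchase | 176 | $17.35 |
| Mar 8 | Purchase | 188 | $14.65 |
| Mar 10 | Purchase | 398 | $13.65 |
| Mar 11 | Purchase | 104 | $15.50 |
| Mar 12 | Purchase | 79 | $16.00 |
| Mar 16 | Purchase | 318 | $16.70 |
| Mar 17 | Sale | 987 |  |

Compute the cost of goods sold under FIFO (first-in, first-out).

COGS = $15,372.40

Mar 17, 987 sold [FIFO — oldest first]: 234 @ $14.05 + 307 @ $16.80 + 176 @ $17.35 + 188 @ $14.65 + 82 @ $13.65 = $15,372.40
Ending inventory: 316 @ $13.65 + 104 @ $15.50 + 79 @ $16.00 + 318 @ $16.70 = $12,500.00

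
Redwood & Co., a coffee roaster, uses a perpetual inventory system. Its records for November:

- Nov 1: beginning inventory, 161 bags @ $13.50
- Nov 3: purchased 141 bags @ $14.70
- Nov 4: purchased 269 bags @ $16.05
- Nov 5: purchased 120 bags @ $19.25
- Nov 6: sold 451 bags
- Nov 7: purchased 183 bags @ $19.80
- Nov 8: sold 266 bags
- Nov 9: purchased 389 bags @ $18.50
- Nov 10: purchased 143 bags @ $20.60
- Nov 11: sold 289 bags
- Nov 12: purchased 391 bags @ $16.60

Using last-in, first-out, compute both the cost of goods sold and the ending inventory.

Nov 6, 451 sold [LIFO — newest first]: 120 @ $19.25 + 269 @ $16.05 + 62 @ $14.70 = $7,538.85
Nov 8, 266 sold [LIFO — newest first]: 183 @ $19.80 + 79 @ $14.70 + 4 @ $13.50 = $4,838.70
Nov 11, 289 sold [LIFO — newest first]: 143 @ $20.60 + 146 @ $18.50 = $5,646.80
Total COGS = $7,538.85 + $4,838.70 + $5,646.80 = $18,024.35
Ending inventory: 157 @ $13.50 + 243 @ $18.50 + 391 @ $16.60 = $13,105.60
Check: goods available $31,129.95 = COGS $18,024.35 + ending $13,105.60

COGS = $18,024.35; ending inventory = $13,105.60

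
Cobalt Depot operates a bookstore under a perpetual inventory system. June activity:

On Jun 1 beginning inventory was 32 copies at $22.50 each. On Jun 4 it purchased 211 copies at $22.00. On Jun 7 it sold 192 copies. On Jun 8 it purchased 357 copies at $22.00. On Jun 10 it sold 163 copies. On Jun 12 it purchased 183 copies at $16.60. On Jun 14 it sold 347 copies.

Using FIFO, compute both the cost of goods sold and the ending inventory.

COGS = $14,909.20; ending inventory = $1,344.60

Jun 7, 192 sold [FIFO — oldest first]: 32 @ $22.50 + 160 @ $22.00 = $4,240.00
Jun 10, 163 sold [FIFO — oldest first]: 51 @ $22.00 + 112 @ $22.00 = $3,586.00
Jun 14, 347 sold [FIFO — oldest first]: 245 @ $22.00 + 102 @ $16.60 = $7,083.20
Total COGS = $4,240.00 + $3,586.00 + $7,083.20 = $14,909.20
Ending inventory: 81 @ $16.60 = $1,344.60
Check: goods available $16,253.80 = COGS $14,909.20 + ending $1,344.60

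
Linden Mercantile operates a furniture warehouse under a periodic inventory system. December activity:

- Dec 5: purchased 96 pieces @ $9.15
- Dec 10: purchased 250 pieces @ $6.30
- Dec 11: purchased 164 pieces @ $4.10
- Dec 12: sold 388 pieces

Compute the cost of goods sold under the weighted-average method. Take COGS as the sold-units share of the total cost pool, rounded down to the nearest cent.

COGS = $2,378.05

Dec 12, sell 388: 388/510 × $3,125.80 → $2,378.05
Ending inventory (cost pool remaining) = $747.75
Check: goods available $3,125.80 = COGS $2,378.05 + ending $747.75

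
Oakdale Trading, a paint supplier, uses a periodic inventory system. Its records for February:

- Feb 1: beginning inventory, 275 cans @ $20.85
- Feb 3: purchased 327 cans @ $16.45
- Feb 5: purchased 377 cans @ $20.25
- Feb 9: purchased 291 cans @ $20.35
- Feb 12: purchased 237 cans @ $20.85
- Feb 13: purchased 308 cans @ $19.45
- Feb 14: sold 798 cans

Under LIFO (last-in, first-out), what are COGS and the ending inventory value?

Feb 14, 798 sold [LIFO — newest first]: 308 @ $19.45 + 237 @ $20.85 + 253 @ $20.35 = $16,080.60
Ending inventory: 275 @ $20.85 + 327 @ $16.45 + 377 @ $20.25 + 38 @ $20.35 = $19,520.45

COGS = $16,080.60; ending inventory = $19,520.45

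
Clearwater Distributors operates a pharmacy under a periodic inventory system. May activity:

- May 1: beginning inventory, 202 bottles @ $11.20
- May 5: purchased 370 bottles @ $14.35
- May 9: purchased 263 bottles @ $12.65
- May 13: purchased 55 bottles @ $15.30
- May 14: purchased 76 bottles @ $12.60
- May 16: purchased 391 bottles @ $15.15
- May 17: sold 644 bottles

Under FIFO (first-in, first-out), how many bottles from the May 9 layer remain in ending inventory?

191

May 17, 644 sold [FIFO — oldest first]: 202 @ $11.20 + 370 @ $14.35 + 72 @ $12.65 = $8,482.70
Ending inventory: 191 @ $12.65 + 55 @ $15.30 + 76 @ $12.60 + 391 @ $15.15 = $10,138.90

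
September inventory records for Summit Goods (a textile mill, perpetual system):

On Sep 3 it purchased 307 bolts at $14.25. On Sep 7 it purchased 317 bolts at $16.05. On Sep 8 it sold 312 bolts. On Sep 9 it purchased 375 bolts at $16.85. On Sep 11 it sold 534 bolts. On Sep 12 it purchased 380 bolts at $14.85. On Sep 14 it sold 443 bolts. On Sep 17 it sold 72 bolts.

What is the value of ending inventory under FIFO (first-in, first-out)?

Ending inventory = $267.30

Sep 8, 312 sold [FIFO — oldest first]: 307 @ $14.25 + 5 @ $16.05 = $4,455.00
Sep 11, 534 sold [FIFO — oldest first]: 312 @ $16.05 + 222 @ $16.85 = $8,748.30
Sep 14, 443 sold [FIFO — oldest first]: 153 @ $16.85 + 290 @ $14.85 = $6,884.55
Sep 17, 72 sold [FIFO — oldest first]: 72 @ $14.85 = $1,069.20
Total COGS = $4,455.00 + $8,748.30 + $6,884.55 + $1,069.20 = $21,157.05
Ending inventory: 18 @ $14.85 = $267.30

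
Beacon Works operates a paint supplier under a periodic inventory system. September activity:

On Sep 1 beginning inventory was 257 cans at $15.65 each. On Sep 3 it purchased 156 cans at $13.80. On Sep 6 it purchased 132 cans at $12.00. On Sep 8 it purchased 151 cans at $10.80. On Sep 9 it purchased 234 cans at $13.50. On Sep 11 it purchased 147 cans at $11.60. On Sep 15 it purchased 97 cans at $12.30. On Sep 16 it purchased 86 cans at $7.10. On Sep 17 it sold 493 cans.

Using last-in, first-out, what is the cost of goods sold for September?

Sep 17, 493 sold [LIFO — newest first]: 86 @ $7.10 + 97 @ $12.30 + 147 @ $11.60 + 163 @ $13.50 = $5,709.40
Ending inventory: 257 @ $15.65 + 156 @ $13.80 + 132 @ $12.00 + 151 @ $10.80 + 71 @ $13.50 = $10,348.15
Check: goods available $16,057.55 = COGS $5,709.40 + ending $10,348.15

COGS = $5,709.40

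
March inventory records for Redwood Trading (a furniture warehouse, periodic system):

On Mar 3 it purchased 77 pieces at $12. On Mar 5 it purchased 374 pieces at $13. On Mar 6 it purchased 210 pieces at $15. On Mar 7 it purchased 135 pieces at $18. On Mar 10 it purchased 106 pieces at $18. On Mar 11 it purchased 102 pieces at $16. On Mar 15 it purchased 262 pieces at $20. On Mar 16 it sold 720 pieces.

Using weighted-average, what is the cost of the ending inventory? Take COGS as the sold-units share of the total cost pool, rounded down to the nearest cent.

Ending inventory = $8,688.56

Mar 16, sell 720: 720/1266 × $20,146.00 → $11,457.44
Ending inventory (cost pool remaining) = $8,688.56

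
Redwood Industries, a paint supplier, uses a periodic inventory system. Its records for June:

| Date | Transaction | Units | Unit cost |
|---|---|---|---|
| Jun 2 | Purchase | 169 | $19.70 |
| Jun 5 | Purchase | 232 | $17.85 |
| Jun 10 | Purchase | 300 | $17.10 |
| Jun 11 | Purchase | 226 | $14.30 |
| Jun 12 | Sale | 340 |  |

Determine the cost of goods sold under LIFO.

COGS = $5,181.20

Jun 12, 340 sold [LIFO — newest first]: 226 @ $14.30 + 114 @ $17.10 = $5,181.20
Ending inventory: 169 @ $19.70 + 232 @ $17.85 + 186 @ $17.10 = $10,651.10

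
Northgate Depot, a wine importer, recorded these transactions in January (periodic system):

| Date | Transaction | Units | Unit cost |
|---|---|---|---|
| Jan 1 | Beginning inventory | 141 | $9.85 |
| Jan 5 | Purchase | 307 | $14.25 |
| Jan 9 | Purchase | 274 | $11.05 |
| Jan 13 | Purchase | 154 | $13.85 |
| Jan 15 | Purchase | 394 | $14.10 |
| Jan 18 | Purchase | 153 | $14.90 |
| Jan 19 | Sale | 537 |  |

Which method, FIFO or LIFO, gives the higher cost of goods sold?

FIFO COGS: 141 @ $9.85 + 307 @ $14.25 + 89 @ $11.05 = $6,747.05
LIFO COGS: 153 @ $14.90 + 384 @ $14.10 = $7,694.10

LIFO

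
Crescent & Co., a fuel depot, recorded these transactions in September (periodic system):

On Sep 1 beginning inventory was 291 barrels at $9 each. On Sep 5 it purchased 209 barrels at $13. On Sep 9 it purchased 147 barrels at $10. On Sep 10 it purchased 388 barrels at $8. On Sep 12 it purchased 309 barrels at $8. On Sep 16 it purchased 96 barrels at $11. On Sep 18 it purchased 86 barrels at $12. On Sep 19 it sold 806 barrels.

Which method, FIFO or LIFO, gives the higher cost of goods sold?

FIFO

FIFO COGS: 291 @ $9 + 209 @ $13 + 147 @ $10 + 159 @ $8 = $8,078
LIFO COGS: 86 @ $12 + 96 @ $11 + 309 @ $8 + 315 @ $8 = $7,080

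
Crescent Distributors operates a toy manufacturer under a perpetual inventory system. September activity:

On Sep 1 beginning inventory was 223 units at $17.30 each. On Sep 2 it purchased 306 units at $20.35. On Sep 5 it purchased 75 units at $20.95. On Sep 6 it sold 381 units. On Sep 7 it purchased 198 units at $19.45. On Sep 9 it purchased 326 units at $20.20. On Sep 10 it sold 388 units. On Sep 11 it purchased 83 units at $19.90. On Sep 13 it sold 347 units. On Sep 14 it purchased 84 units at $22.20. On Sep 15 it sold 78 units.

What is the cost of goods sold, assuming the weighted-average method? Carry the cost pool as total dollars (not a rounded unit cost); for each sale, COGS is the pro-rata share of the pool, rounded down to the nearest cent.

After Sep 1: 223 on hand, pool $3,857.90 (≈ $17.3000 each)
After Sep 2: 529 on hand, pool $10,085.00 (≈ $19.0643 each)
After Sep 5: 604 on hand, pool $11,656.25 (≈ $19.2984 each)
Sep 6, sell 381: 381/604 × $11,656.25 → $7,352.70
After Sep 7: 421 on hand, pool $8,154.65 (≈ $19.3697 each)
After Sep 9: 747 on hand, pool $14,739.85 (≈ $19.7321 each)
Sep 10, sell 388: 388/747 × $14,739.85 → $7,656.03
After Sep 11: 442 on hand, pool $8,735.52 (≈ $19.7636 each)
Sep 13, sell 347: 347/442 × $8,735.52 → $6,857.97
After Sep 14: 179 on hand, pool $3,742.35 (≈ $20.9070 each)
Sep 15, sell 78: 78/179 × $3,742.35 → $1,630.74
Total COGS = $7,352.70 + $7,656.03 + $6,857.97 + $1,630.74 = $23,497.44
Ending inventory (cost pool remaining) = $2,111.61

COGS = $23,497.44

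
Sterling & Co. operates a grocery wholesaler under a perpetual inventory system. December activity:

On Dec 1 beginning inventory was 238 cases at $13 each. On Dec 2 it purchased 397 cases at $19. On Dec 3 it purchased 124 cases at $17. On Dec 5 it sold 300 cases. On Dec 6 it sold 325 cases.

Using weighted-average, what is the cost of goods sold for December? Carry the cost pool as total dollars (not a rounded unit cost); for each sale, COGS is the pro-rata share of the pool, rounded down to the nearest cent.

After Dec 1: 238 on hand, pool $3,094.00 (≈ $13.0000 each)
After Dec 2: 635 on hand, pool $10,637.00 (≈ $16.7512 each)
After Dec 3: 759 on hand, pool $12,745.00 (≈ $16.7918 each)
Dec 5, sell 300: 300/759 × $12,745.00 → $5,037.54
Dec 6, sell 325: 325/459 × $7,707.46 → $5,457.35
Total COGS = $5,037.54 + $5,457.35 = $10,494.89
Ending inventory (cost pool remaining) = $2,250.11
Check: goods available $12,745.00 = COGS $10,494.89 + ending $2,250.11

COGS = $10,494.89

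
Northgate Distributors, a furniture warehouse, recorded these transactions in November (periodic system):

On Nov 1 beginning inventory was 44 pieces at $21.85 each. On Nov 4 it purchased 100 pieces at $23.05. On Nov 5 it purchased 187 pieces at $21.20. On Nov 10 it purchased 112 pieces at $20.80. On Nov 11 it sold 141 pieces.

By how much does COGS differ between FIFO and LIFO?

FIFO COGS: 44 @ $21.85 + 97 @ $23.05 = $3,197.25
LIFO COGS: 112 @ $20.80 + 29 @ $21.20 = $2,944.40
Difference = |$3,197.25 − $2,944.40| = $252.85

$252.85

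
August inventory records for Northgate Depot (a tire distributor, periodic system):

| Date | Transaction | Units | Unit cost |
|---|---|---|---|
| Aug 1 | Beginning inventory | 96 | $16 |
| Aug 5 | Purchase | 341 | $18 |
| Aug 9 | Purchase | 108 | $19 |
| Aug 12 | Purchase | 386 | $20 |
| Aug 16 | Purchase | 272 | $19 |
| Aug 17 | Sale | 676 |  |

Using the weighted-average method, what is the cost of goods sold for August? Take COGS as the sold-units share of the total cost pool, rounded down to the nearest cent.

COGS = $12,707.45

Aug 17, sell 676: 676/1203 × $22,614.00 → $12,707.45
Ending inventory (cost pool remaining) = $9,906.55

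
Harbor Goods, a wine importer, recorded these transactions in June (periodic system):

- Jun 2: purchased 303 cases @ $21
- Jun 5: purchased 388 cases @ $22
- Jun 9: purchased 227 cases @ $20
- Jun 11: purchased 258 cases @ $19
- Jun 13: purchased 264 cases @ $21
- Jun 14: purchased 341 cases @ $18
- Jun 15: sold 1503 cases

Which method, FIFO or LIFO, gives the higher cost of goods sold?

FIFO

FIFO COGS: 303 @ $21 + 388 @ $22 + 227 @ $20 + 258 @ $19 + 264 @ $21 + 63 @ $18 = $31,019
LIFO COGS: 341 @ $18 + 264 @ $21 + 258 @ $19 + 227 @ $20 + 388 @ $22 + 25 @ $21 = $30,185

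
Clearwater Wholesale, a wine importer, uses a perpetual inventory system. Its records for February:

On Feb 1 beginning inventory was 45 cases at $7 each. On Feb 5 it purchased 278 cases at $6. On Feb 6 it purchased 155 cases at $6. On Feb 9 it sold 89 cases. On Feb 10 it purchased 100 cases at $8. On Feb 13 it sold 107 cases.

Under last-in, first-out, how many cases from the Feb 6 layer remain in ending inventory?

59

Feb 9, 89 sold [LIFO — newest first]: 89 @ $6 = $534
Feb 13, 107 sold [LIFO — newest first]: 100 @ $8 + 7 @ $6 = $842
Total COGS = $534 + $842 = $1,376
Ending inventory: 45 @ $7 + 278 @ $6 + 59 @ $6 = $2,337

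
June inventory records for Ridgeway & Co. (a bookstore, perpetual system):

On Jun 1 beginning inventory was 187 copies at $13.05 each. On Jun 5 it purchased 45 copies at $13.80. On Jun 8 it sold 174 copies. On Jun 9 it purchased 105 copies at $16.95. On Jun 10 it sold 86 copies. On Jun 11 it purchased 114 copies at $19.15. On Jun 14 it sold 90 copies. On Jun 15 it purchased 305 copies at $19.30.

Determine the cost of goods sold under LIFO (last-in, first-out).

COGS = $5,485.65

Jun 8, 174 sold [LIFO — newest first]: 45 @ $13.80 + 129 @ $13.05 = $2,304.45
Jun 10, 86 sold [LIFO — newest first]: 86 @ $16.95 = $1,457.70
Jun 14, 90 sold [LIFO — newest first]: 90 @ $19.15 = $1,723.50
Total COGS = $2,304.45 + $1,457.70 + $1,723.50 = $5,485.65
Ending inventory: 58 @ $13.05 + 19 @ $16.95 + 24 @ $19.15 + 305 @ $19.30 = $7,425.05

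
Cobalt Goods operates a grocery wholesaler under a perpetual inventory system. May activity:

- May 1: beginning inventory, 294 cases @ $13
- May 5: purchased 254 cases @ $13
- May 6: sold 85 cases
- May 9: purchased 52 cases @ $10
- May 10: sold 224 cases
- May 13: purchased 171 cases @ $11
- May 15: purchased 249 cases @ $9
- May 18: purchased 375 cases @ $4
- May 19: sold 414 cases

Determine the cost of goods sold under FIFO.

May 6, 85 sold [FIFO — oldest first]: 85 @ $13 = $1,105
May 10, 224 sold [FIFO — oldest first]: 209 @ $13 + 15 @ $13 = $2,912
May 19, 414 sold [FIFO — oldest first]: 239 @ $13 + 52 @ $10 + 123 @ $11 = $4,980
Total COGS = $1,105 + $2,912 + $4,980 = $8,997
Ending inventory: 48 @ $11 + 249 @ $9 + 375 @ $4 = $4,269
Check: goods available $13,266 = COGS $8,997 + ending $4,269

COGS = $8,997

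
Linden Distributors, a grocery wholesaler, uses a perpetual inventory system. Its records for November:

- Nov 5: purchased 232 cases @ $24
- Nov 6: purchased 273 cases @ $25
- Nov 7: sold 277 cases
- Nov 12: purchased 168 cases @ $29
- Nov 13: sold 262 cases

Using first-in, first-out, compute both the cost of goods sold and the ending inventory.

Nov 7, 277 sold [FIFO — oldest first]: 232 @ $24 + 45 @ $25 = $6,693
Nov 13, 262 sold [FIFO — oldest first]: 228 @ $25 + 34 @ $29 = $6,686
Total COGS = $6,693 + $6,686 = $13,379
Ending inventory: 134 @ $29 = $3,886

COGS = $13,379; ending inventory = $3,886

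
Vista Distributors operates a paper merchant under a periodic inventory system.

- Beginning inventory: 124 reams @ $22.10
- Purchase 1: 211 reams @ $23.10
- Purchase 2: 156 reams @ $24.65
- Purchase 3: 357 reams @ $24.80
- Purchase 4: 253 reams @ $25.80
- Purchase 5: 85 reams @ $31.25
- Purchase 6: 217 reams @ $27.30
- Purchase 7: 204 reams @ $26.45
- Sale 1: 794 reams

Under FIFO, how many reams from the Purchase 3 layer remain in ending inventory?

Sale 1 (794) [FIFO — oldest first]: 124 @ $22.10 + 211 @ $23.10 + 156 @ $24.65 + 303 @ $24.80 = $18,974.30
Ending inventory: 54 @ $24.80 + 253 @ $25.80 + 85 @ $31.25 + 217 @ $27.30 + 204 @ $26.45 = $21,842.75

54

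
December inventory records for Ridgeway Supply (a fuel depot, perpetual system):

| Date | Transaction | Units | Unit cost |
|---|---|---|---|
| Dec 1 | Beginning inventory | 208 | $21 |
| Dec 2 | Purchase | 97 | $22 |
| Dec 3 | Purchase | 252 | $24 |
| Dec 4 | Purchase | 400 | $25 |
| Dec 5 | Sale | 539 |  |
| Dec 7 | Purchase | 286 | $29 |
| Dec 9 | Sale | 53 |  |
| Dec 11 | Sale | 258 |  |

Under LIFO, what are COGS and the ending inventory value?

Dec 5, 539 sold [LIFO — newest first]: 400 @ $25 + 139 @ $24 = $13,336
Dec 9, 53 sold [LIFO — newest first]: 53 @ $29 = $1,537
Dec 11, 258 sold [LIFO — newest first]: 233 @ $29 + 25 @ $24 = $7,357
Total COGS = $13,336 + $1,537 + $7,357 = $22,230
Ending inventory: 208 @ $21 + 97 @ $22 + 88 @ $24 = $8,614

COGS = $22,230; ending inventory = $8,614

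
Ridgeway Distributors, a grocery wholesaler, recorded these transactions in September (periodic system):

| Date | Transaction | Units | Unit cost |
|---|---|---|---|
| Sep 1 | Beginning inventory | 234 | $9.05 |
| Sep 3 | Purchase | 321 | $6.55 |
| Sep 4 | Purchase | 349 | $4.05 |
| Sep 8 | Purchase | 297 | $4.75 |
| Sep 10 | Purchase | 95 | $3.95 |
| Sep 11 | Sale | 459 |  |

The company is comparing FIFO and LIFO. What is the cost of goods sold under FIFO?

FIFO COGS: 234 @ $9.05 + 225 @ $6.55 = $3,591.45
LIFO COGS: 95 @ $3.95 + 297 @ $4.75 + 67 @ $4.05 = $2,057.35

COGS = $3,591.45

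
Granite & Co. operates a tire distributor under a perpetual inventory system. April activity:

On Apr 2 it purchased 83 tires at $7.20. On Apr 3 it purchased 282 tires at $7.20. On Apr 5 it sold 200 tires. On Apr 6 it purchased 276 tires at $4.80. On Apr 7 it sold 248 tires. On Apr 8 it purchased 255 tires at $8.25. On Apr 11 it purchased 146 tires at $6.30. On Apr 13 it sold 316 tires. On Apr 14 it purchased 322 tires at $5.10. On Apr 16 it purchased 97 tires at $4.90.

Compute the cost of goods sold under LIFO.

COGS = $4,952.70

Apr 5, 200 sold [LIFO — newest first]: 200 @ $7.20 = $1,440.00
Apr 7, 248 sold [LIFO — newest first]: 248 @ $4.80 = $1,190.40
Apr 13, 316 sold [LIFO — newest first]: 146 @ $6.30 + 170 @ $8.25 = $2,322.30
Total COGS = $1,440.00 + $1,190.40 + $2,322.30 = $4,952.70
Ending inventory: 83 @ $7.20 + 82 @ $7.20 + 28 @ $4.80 + 85 @ $8.25 + 322 @ $5.10 + 97 @ $4.90 = $4,141.15
Check: goods available $9,093.85 = COGS $4,952.70 + ending $4,141.15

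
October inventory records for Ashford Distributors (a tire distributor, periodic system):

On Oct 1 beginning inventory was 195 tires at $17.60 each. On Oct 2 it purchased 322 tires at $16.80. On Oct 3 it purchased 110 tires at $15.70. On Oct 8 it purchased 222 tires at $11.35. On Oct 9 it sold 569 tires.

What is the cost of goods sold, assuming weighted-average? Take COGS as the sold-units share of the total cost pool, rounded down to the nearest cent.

Oct 9, sell 569: 569/849 × $13,088.30 → $8,771.78
Ending inventory (cost pool remaining) = $4,316.52

COGS = $8,771.78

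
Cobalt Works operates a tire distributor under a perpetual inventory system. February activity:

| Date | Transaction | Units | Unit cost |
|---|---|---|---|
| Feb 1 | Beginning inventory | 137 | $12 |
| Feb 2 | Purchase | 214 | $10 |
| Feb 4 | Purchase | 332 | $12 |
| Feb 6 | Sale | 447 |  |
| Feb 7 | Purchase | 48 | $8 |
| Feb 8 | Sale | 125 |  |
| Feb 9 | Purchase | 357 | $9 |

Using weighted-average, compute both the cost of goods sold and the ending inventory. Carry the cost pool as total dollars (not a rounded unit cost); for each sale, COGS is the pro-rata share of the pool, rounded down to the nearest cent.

COGS = $6,434.28; ending inventory = $4,930.72

After Feb 1: 137 on hand, pool $1,644.00 (≈ $12.0000 each)
After Feb 2: 351 on hand, pool $3,784.00 (≈ $10.7806 each)
After Feb 4: 683 on hand, pool $7,768.00 (≈ $11.3734 each)
Feb 6, sell 447: 447/683 × $7,768.00 → $5,083.88
After Feb 7: 284 on hand, pool $3,068.12 (≈ $10.8032 each)
Feb 8, sell 125: 125/284 × $3,068.12 → $1,350.40
After Feb 9: 516 on hand, pool $4,930.72 (≈ $9.5557 each)
Total COGS = $5,083.88 + $1,350.40 = $6,434.28
Ending inventory (cost pool remaining) = $4,930.72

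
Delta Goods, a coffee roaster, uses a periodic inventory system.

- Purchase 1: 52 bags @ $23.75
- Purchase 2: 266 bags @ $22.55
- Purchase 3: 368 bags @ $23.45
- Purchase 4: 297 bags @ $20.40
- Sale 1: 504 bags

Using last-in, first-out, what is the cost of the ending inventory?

Sale 1 (504) [LIFO — newest first]: 297 @ $20.40 + 207 @ $23.45 = $10,912.95
Ending inventory: 52 @ $23.75 + 266 @ $22.55 + 161 @ $23.45 = $11,008.75
Check: goods available $21,921.70 = COGS $10,912.95 + ending $11,008.75

Ending inventory = $11,008.75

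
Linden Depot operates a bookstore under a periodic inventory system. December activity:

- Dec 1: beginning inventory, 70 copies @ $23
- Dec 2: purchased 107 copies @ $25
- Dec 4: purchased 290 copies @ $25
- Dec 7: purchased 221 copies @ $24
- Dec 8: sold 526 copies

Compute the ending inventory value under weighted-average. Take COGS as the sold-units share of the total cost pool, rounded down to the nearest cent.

Dec 8, sell 526: 526/688 × $16,839.00 → $12,874.00
Ending inventory (cost pool remaining) = $3,965.00

Ending inventory = $3,965.00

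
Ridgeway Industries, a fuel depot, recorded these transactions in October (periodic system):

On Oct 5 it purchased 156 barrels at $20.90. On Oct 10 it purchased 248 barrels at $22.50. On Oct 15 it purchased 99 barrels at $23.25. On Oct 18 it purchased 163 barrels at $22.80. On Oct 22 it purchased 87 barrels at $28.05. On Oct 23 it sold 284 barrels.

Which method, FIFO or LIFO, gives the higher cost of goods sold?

LIFO

FIFO COGS: 156 @ $20.90 + 128 @ $22.50 = $6,140.40
LIFO COGS: 87 @ $28.05 + 163 @ $22.80 + 34 @ $23.25 = $6,947.25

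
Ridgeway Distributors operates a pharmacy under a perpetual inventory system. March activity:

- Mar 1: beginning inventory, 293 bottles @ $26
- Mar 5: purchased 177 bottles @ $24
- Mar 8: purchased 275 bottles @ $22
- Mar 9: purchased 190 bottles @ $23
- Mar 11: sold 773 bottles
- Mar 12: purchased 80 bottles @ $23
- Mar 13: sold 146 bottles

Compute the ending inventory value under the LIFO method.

Mar 11, 773 sold [LIFO — newest first]: 190 @ $23 + 275 @ $22 + 177 @ $24 + 131 @ $26 = $18,074
Mar 13, 146 sold [LIFO — newest first]: 80 @ $23 + 66 @ $26 = $3,556
Total COGS = $18,074 + $3,556 = $21,630
Ending inventory: 96 @ $26 = $2,496

Ending inventory = $2,496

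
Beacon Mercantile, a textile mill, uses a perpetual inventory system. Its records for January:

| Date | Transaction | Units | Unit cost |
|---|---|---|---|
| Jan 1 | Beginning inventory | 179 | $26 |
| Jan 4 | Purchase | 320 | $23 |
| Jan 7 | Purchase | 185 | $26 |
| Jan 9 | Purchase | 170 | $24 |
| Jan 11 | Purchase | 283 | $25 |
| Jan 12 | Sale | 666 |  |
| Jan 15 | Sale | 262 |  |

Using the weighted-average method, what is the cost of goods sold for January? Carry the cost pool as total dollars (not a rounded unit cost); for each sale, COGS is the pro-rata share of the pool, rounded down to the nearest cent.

After Jan 1: 179 on hand, pool $4,654.00 (≈ $26.0000 each)
After Jan 4: 499 on hand, pool $12,014.00 (≈ $24.0762 each)
After Jan 7: 684 on hand, pool $16,824.00 (≈ $24.5965 each)
After Jan 9: 854 on hand, pool $20,904.00 (≈ $24.4778 each)
After Jan 11: 1137 on hand, pool $27,979.00 (≈ $24.6077 each)
Jan 12, sell 666: 666/1137 × $27,979.00 → $16,388.75
Jan 15, sell 262: 262/471 × $11,590.25 → $6,447.23
Total COGS = $16,388.75 + $6,447.23 = $22,835.98
Ending inventory (cost pool remaining) = $5,143.02
Check: goods available $27,979.00 = COGS $22,835.98 + ending $5,143.02

COGS = $22,835.98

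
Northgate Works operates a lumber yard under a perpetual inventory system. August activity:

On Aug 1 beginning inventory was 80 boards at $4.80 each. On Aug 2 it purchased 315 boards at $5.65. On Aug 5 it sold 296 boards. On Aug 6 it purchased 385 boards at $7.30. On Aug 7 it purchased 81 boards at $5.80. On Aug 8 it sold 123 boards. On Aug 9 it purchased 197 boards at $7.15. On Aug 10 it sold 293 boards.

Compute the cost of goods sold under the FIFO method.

COGS = $4,477.85

Aug 5, 296 sold [FIFO — oldest first]: 80 @ $4.80 + 216 @ $5.65 = $1,604.40
Aug 8, 123 sold [FIFO — oldest first]: 99 @ $5.65 + 24 @ $7.30 = $734.55
Aug 10, 293 sold [FIFO — oldest first]: 293 @ $7.30 = $2,138.90
Total COGS = $1,604.40 + $734.55 + $2,138.90 = $4,477.85
Ending inventory: 68 @ $7.30 + 81 @ $5.80 + 197 @ $7.15 = $2,374.75
Check: goods available $6,852.60 = COGS $4,477.85 + ending $2,374.75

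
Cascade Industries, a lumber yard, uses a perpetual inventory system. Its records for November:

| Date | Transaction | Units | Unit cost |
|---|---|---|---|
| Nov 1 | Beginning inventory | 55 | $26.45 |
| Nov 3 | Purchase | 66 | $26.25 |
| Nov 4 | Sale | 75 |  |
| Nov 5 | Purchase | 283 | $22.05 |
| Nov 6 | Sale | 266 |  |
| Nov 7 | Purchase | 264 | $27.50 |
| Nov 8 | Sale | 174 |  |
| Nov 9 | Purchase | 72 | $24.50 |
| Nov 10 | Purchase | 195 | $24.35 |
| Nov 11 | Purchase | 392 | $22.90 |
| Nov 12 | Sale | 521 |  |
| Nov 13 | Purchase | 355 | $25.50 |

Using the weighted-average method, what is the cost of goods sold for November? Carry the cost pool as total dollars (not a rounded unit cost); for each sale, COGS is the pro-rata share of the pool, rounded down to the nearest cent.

COGS = $25,168.94

After Nov 1: 55 on hand, pool $1,454.75 (≈ $26.4500 each)
After Nov 3: 121 on hand, pool $3,187.25 (≈ $26.3409 each)
Nov 4, sell 75: 75/121 × $3,187.25 → $1,975.56
After Nov 5: 329 on hand, pool $7,451.84 (≈ $22.6500 each)
Nov 6, sell 266: 266/329 × $7,451.84 → $6,024.89
After Nov 7: 327 on hand, pool $8,686.95 (≈ $26.5656 each)
Nov 8, sell 174: 174/327 × $8,686.95 → $4,622.41
After Nov 9: 225 on hand, pool $5,828.54 (≈ $25.9046 each)
After Nov 10: 420 on hand, pool $10,576.79 (≈ $25.1828 each)
After Nov 11: 812 on hand, pool $19,553.59 (≈ $24.0808 each)
Nov 12, sell 521: 521/812 × $19,553.59 → $12,546.08
After Nov 13: 646 on hand, pool $16,060.01 (≈ $24.8607 each)
Total COGS = $1,975.56 + $6,024.89 + $4,622.41 + $12,546.08 = $25,168.94
Ending inventory (cost pool remaining) = $16,060.01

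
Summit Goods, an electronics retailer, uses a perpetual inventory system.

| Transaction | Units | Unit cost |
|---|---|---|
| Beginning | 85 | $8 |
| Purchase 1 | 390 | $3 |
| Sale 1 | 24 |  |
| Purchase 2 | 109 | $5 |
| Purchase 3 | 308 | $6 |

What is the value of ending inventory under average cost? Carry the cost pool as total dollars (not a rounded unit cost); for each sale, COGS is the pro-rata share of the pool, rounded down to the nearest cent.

Ending inventory = $4,149.53

After Beginning: 85 on hand, pool $680.00 (≈ $8.0000 each)
After Purchase 1: 475 on hand, pool $1,850.00 (≈ $3.8947 each)
Sale 1, sell 24: 24/475 × $1,850.00 → $93.47
After Purchase 2: 560 on hand, pool $2,301.53 (≈ $4.1099 each)
After Purchase 3: 868 on hand, pool $4,149.53 (≈ $4.7806 each)
Ending inventory (cost pool remaining) = $4,149.53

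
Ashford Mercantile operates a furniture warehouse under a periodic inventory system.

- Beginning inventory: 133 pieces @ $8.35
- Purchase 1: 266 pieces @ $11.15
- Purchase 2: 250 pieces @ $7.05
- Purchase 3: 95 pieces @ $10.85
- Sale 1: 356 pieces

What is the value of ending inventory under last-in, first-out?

Sale 1 (356) [LIFO — newest first]: 95 @ $10.85 + 250 @ $7.05 + 11 @ $11.15 = $2,915.90
Ending inventory: 133 @ $8.35 + 255 @ $11.15 = $3,953.80

Ending inventory = $3,953.80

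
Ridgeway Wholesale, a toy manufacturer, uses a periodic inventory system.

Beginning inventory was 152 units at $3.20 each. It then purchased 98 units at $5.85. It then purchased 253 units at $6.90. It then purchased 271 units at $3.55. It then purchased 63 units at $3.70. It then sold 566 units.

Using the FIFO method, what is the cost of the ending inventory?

Ending inventory = $971.50

Sale 1 (566) [FIFO — oldest first]: 152 @ $3.20 + 98 @ $5.85 + 253 @ $6.90 + 63 @ $3.55 = $3,029.05
Ending inventory: 208 @ $3.55 + 63 @ $3.70 = $971.50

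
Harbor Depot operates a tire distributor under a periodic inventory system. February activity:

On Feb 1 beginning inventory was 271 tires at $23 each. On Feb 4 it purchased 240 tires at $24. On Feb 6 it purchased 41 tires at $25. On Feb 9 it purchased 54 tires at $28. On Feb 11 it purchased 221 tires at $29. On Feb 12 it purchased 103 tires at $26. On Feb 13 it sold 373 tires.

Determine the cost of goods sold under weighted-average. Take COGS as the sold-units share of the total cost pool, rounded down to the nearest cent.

COGS = $9,472.19

Feb 13, sell 373: 373/930 × $23,617.00 → $9,472.19
Ending inventory (cost pool remaining) = $14,144.81
Check: goods available $23,617.00 = COGS $9,472.19 + ending $14,144.81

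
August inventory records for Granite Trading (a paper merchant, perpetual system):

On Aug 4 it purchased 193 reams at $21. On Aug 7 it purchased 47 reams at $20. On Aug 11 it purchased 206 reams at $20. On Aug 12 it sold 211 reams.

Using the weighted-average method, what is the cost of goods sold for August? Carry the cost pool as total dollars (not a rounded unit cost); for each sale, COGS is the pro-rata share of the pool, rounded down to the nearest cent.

After Aug 4: 193 on hand, pool $4,053.00 (≈ $21.0000 each)
After Aug 7: 240 on hand, pool $4,993.00 (≈ $20.8042 each)
After Aug 11: 446 on hand, pool $9,113.00 (≈ $20.4327 each)
Aug 12, sell 211: 211/446 × $9,113.00 → $4,311.30
Ending inventory (cost pool remaining) = $4,801.70
Check: goods available $9,113.00 = COGS $4,311.30 + ending $4,801.70

COGS = $4,311.30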